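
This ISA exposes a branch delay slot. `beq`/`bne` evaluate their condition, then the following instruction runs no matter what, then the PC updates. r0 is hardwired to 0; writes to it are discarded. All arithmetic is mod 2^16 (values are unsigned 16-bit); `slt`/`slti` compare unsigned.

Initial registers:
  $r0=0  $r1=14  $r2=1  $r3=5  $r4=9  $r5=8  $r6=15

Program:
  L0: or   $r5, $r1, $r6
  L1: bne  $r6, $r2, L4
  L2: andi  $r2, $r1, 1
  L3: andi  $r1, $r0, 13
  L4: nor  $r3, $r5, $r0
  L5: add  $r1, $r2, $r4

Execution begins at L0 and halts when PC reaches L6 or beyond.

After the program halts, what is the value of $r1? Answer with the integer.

9

PC=0  or   $r5, $r1, $r6     | $r0=0 $r1=14 $r2=1 $r3=5 $r4=9 $r5=15 $r6=15
PC=1  bne  $r6, $r2, L4      | $r0=0 $r1=14 $r2=1 $r3=5 $r4=9 $r5=15 $r6=15  [TAKEN]
PC=2  andi  $r2, $r1, 1      | $r0=0 $r1=14 $r2=0 $r3=5 $r4=9 $r5=15 $r6=15
PC=4  nor  $r3, $r5, $r0     | $r0=0 $r1=14 $r2=0 $r3=65520 $r4=9 $r5=15 $r6=15
PC=5  add  $r1, $r2, $r4     | $r0=0 $r1=9 $r2=0 $r3=65520 $r4=9 $r5=15 $r6=15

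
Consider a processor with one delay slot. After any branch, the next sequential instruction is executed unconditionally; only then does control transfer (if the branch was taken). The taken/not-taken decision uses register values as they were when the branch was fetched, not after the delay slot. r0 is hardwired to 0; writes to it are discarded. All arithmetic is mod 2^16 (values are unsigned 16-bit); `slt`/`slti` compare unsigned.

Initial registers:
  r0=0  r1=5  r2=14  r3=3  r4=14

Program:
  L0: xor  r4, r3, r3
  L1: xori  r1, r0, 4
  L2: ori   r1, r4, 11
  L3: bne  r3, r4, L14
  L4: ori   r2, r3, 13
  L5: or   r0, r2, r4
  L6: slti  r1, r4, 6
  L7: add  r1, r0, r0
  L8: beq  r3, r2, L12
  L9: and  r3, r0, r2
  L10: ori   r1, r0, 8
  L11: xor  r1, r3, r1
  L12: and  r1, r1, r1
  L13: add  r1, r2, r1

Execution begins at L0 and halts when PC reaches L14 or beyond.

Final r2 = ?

  step pc=0: xor  r4, r3, r3  regs=(0,5,14,3,0)
  step pc=1: xori  r1, r0, 4  regs=(0,4,14,3,0)
  step pc=2: ori   r1, r4, 11  regs=(0,11,14,3,0)
  step pc=3: bne  r3, r4, L14  cond=T  regs=(0,11,14,3,0)
  step pc=4: ori   r2, r3, 13  regs=(0,11,15,3,0)

15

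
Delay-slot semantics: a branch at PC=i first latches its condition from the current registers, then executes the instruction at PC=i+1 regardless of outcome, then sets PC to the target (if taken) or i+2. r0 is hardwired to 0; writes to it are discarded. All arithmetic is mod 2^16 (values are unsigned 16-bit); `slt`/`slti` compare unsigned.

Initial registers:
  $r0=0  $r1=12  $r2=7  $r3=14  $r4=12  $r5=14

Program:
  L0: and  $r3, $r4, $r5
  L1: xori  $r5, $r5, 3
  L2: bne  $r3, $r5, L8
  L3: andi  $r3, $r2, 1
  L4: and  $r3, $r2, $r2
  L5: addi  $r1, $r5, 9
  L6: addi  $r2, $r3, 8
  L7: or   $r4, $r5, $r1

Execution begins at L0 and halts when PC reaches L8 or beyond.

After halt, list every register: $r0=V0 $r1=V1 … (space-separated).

$r0=0 $r1=12 $r2=7 $r3=1 $r4=12 $r5=13

PC=0  and  $r3, $r4, $r5     | $r0=0 $r1=12 $r2=7 $r3=12 $r4=12 $r5=14
PC=1  xori  $r5, $r5, 3      | $r0=0 $r1=12 $r2=7 $r3=12 $r4=12 $r5=13
PC=2  bne  $r3, $r5, L8      | $r0=0 $r1=12 $r2=7 $r3=12 $r4=12 $r5=13  [TAKEN]
PC=3  andi  $r3, $r2, 1      | $r0=0 $r1=12 $r2=7 $r3=1 $r4=12 $r5=13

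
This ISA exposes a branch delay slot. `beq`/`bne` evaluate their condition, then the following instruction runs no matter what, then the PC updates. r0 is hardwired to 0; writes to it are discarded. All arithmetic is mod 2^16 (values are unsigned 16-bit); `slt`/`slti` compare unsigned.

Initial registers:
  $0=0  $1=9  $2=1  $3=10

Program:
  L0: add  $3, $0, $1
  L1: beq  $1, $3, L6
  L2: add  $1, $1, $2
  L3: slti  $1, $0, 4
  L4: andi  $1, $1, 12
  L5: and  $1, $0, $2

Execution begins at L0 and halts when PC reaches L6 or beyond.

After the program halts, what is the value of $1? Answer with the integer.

  step pc=0: add  $3, $0, $1  regs=(0,9,1,9)
  step pc=1: beq  $1, $3, L6  cond=T  regs=(0,9,1,9)
  step pc=2: add  $1, $1, $2  regs=(0,10,1,9)

10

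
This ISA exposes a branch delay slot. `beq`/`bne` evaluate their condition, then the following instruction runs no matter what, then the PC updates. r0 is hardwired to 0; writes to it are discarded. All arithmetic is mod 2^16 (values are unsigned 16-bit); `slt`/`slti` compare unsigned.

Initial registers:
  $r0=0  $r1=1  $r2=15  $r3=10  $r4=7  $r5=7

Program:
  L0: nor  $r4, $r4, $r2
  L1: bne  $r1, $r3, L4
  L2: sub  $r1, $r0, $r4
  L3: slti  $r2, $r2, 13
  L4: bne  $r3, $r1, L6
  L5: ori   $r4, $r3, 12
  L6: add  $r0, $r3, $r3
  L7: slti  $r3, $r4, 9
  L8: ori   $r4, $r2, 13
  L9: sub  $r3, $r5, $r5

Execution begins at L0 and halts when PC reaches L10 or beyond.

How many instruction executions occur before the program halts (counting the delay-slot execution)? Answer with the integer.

9

  step pc=0: nor  $r4, $r4, $r2  regs=(0,1,15,10,65520,7)
  step pc=1: bne  $r1, $r3, L4  cond=T  regs=(0,1,15,10,65520,7)
  step pc=2: sub  $r1, $r0, $r4  regs=(0,16,15,10,65520,7)
  step pc=4: bne  $r3, $r1, L6  cond=T  regs=(0,16,15,10,65520,7)
  step pc=5: ori   $r4, $r3, 12  regs=(0,16,15,10,14,7)
  step pc=6: add  $r0, $r3, $r3  regs=(0,16,15,10,14,7)
  step pc=7: slti  $r3, $r4, 9  regs=(0,16,15,0,14,7)
  step pc=8: ori   $r4, $r2, 13  regs=(0,16,15,0,15,7)
  step pc=9: sub  $r3, $r5, $r5  regs=(0,16,15,0,15,7)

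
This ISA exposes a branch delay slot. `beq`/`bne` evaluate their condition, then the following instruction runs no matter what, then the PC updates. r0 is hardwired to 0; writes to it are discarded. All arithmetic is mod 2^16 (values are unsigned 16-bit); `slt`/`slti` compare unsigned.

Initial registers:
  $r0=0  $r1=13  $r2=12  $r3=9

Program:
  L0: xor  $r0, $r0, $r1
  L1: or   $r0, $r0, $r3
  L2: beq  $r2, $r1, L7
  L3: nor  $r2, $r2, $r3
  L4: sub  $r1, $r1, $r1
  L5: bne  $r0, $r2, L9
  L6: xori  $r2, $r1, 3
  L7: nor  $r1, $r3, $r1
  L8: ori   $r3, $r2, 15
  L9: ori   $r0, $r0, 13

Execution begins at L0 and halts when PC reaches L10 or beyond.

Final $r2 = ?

3

  step pc=0: xor  $r0, $r0, $r1  regs=(0,13,12,9)
  step pc=1: or   $r0, $r0, $r3  regs=(0,13,12,9)
  step pc=2: beq  $r2, $r1, L7  cond=F  regs=(0,13,12,9)
  step pc=3: nor  $r2, $r2, $r3  regs=(0,13,65522,9)
  step pc=4: sub  $r1, $r1, $r1  regs=(0,0,65522,9)
  step pc=5: bne  $r0, $r2, L9  cond=T  regs=(0,0,65522,9)
  step pc=6: xori  $r2, $r1, 3  regs=(0,0,3,9)
  step pc=9: ori   $r0, $r0, 13  regs=(0,0,3,9)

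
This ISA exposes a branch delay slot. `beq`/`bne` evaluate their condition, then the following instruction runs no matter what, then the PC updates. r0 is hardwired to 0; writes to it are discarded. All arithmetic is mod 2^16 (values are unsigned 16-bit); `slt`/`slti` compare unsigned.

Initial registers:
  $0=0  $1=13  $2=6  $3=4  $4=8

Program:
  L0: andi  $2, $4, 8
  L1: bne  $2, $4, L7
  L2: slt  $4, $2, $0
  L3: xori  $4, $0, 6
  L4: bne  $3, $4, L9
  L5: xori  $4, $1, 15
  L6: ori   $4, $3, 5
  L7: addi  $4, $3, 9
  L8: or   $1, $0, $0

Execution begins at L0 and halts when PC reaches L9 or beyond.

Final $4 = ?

  step pc=0: andi  $2, $4, 8  regs=(0,13,8,4,8)
  step pc=1: bne  $2, $4, L7  cond=F  regs=(0,13,8,4,8)
  step pc=2: slt  $4, $2, $0  regs=(0,13,8,4,0)
  step pc=3: xori  $4, $0, 6  regs=(0,13,8,4,6)
  step pc=4: bne  $3, $4, L9  cond=T  regs=(0,13,8,4,6)
  step pc=5: xori  $4, $1, 15  regs=(0,13,8,4,2)

2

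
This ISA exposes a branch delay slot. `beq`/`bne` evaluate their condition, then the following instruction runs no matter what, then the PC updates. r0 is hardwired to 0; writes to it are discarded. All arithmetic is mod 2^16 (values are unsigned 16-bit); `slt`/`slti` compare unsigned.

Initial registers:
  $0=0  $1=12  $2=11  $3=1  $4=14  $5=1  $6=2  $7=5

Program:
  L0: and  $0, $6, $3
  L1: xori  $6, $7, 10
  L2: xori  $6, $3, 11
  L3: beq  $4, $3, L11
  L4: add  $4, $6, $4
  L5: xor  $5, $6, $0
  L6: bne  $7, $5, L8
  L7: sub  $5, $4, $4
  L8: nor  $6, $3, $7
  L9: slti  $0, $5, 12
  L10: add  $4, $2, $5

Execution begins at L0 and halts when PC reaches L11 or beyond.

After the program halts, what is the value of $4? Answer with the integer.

11

#0 and  $0, $6, $3 ; 0/12/11/1/14/1/2/5
#1 xori  $6, $7, 10 ; 0/12/11/1/14/1/15/5
#2 xori  $6, $3, 11 ; 0/12/11/1/14/1/10/5
#3 beq  $4, $3, L11 ; 0/12/11/1/14/1/10/5 ; →fallthru
#4 add  $4, $6, $4 ; 0/12/11/1/24/1/10/5
#5 xor  $5, $6, $0 ; 0/12/11/1/24/10/10/5
#6 bne  $7, $5, L8 ; 0/12/11/1/24/10/10/5 ; →target
#7 sub  $5, $4, $4 ; 0/12/11/1/24/0/10/5
#8 nor  $6, $3, $7 ; 0/12/11/1/24/0/65530/5
#9 slti  $0, $5, 12 ; 0/12/11/1/24/0/65530/5
#10 add  $4, $2, $5 ; 0/12/11/1/11/0/65530/5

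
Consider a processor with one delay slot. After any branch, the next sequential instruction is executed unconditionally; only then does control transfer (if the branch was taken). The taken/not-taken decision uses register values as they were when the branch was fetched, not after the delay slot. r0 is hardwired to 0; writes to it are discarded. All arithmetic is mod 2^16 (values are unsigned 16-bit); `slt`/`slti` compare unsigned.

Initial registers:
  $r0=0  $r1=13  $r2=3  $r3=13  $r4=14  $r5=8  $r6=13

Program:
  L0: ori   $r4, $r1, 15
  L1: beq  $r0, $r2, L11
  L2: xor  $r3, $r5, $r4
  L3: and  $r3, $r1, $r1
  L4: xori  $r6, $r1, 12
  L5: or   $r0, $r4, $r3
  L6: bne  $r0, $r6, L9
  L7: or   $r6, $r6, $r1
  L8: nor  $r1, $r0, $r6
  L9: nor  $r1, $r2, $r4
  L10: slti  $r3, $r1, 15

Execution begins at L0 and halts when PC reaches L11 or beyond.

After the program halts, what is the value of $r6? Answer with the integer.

PC=0  ori   $r4, $r1, 15     | $r0=0 $r1=13 $r2=3 $r3=13 $r4=15 $r5=8 $r6=13
PC=1  beq  $r0, $r2, L11     | $r0=0 $r1=13 $r2=3 $r3=13 $r4=15 $r5=8 $r6=13  [not taken]
PC=2  xor  $r3, $r5, $r4     | $r0=0 $r1=13 $r2=3 $r3=7 $r4=15 $r5=8 $r6=13
PC=3  and  $r3, $r1, $r1     | $r0=0 $r1=13 $r2=3 $r3=13 $r4=15 $r5=8 $r6=13
PC=4  xori  $r6, $r1, 12     | $r0=0 $r1=13 $r2=3 $r3=13 $r4=15 $r5=8 $r6=1
PC=5  or   $r0, $r4, $r3     | $r0=0 $r1=13 $r2=3 $r3=13 $r4=15 $r5=8 $r6=1
PC=6  bne  $r0, $r6, L9      | $r0=0 $r1=13 $r2=3 $r3=13 $r4=15 $r5=8 $r6=1  [TAKEN]
PC=7  or   $r6, $r6, $r1     | $r0=0 $r1=13 $r2=3 $r3=13 $r4=15 $r5=8 $r6=13
PC=9  nor  $r1, $r2, $r4     | $r0=0 $r1=65520 $r2=3 $r3=13 $r4=15 $r5=8 $r6=13
PC=10 slti  $r3, $r1, 15     | $r0=0 $r1=65520 $r2=3 $r3=0 $r4=15 $r5=8 $r6=13

13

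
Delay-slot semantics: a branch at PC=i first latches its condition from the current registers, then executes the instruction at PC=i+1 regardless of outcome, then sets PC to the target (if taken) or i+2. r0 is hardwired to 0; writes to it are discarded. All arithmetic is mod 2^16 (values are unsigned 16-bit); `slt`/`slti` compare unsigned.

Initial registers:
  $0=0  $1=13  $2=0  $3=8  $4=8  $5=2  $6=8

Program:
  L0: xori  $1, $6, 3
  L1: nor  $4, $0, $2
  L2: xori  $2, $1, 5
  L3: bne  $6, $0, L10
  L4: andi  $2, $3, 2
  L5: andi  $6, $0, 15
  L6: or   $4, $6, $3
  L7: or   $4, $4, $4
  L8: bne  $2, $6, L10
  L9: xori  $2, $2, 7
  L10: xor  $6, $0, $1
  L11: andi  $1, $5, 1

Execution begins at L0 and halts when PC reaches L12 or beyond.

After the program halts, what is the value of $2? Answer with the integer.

0

#0 xori  $1, $6, 3 ; 0/11/0/8/8/2/8
#1 nor  $4, $0, $2 ; 0/11/0/8/65535/2/8
#2 xori  $2, $1, 5 ; 0/11/14/8/65535/2/8
#3 bne  $6, $0, L10 ; 0/11/14/8/65535/2/8 ; →target
#4 andi  $2, $3, 2 ; 0/11/0/8/65535/2/8
#10 xor  $6, $0, $1 ; 0/11/0/8/65535/2/11
#11 andi  $1, $5, 1 ; 0/0/0/8/65535/2/11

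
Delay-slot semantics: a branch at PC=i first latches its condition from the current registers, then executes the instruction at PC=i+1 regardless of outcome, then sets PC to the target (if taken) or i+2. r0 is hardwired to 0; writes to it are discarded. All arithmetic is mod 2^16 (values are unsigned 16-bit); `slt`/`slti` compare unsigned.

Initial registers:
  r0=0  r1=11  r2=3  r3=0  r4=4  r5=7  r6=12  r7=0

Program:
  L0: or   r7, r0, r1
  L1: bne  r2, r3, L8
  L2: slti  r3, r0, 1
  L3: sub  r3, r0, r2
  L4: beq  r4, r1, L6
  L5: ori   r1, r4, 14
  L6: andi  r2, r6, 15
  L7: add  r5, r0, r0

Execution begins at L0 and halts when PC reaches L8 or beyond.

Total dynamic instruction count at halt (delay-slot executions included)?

3

#0 or   r7, r0, r1 ; 0/11/3/0/4/7/12/11
#1 bne  r2, r3, L8 ; 0/11/3/0/4/7/12/11 ; →target
#2 slti  r3, r0, 1 ; 0/11/3/1/4/7/12/11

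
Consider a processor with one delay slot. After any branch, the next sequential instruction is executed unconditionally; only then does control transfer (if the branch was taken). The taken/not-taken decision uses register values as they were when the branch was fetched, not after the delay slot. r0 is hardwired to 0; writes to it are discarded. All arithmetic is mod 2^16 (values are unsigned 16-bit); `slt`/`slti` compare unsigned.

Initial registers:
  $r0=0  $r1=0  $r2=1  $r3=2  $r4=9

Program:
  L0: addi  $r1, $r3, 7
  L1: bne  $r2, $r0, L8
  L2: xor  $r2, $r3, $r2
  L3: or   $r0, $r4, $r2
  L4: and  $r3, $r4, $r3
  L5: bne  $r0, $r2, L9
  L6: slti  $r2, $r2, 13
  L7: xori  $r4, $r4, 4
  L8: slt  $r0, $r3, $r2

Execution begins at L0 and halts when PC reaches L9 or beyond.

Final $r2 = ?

[0] addi  $r1, $r3, 7  →  {$r0:0, $r1:9, $r2:1, $r3:2, $r4:9}
[1] bne  $r2, $r0, L8  →  {$r0:0, $r1:9, $r2:1, $r3:2, $r4:9}  ⟨branch taken⟩
[2] xor  $r2, $r3, $r2  →  {$r0:0, $r1:9, $r2:3, $r3:2, $r4:9}
[8] slt  $r0, $r3, $r2  →  {$r0:0, $r1:9, $r2:3, $r3:2, $r4:9}

3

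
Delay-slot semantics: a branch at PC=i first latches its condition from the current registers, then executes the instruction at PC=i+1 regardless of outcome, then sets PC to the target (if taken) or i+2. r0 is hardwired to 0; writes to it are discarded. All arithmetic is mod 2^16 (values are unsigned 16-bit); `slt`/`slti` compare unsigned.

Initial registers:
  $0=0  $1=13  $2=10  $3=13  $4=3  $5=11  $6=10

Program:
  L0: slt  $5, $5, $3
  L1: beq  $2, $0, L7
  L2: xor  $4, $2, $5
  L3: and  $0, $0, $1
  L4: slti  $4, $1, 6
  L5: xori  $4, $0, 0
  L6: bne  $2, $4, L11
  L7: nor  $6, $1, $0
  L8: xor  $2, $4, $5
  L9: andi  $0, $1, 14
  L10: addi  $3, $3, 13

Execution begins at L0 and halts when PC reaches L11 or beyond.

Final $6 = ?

PC=0  slt  $5, $5, $3        | $0=0 $1=13 $2=10 $3=13 $4=3 $5=1 $6=10
PC=1  beq  $2, $0, L7        | $0=0 $1=13 $2=10 $3=13 $4=3 $5=1 $6=10  [not taken]
PC=2  xor  $4, $2, $5        | $0=0 $1=13 $2=10 $3=13 $4=11 $5=1 $6=10
PC=3  and  $0, $0, $1        | $0=0 $1=13 $2=10 $3=13 $4=11 $5=1 $6=10
PC=4  slti  $4, $1, 6        | $0=0 $1=13 $2=10 $3=13 $4=0 $5=1 $6=10
PC=5  xori  $4, $0, 0        | $0=0 $1=13 $2=10 $3=13 $4=0 $5=1 $6=10
PC=6  bne  $2, $4, L11       | $0=0 $1=13 $2=10 $3=13 $4=0 $5=1 $6=10  [TAKEN]
PC=7  nor  $6, $1, $0        | $0=0 $1=13 $2=10 $3=13 $4=0 $5=1 $6=65522

65522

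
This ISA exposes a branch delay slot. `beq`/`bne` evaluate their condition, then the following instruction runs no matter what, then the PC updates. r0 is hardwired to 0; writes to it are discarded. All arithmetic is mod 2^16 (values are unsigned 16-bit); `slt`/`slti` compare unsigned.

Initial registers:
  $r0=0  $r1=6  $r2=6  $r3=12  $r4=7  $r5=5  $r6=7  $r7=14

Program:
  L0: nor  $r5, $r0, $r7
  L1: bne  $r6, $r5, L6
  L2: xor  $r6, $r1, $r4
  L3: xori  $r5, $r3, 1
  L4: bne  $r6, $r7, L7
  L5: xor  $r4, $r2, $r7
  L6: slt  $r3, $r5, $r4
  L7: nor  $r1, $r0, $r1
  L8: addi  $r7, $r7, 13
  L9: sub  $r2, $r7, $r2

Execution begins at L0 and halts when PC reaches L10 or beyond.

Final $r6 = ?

  step pc=0: nor  $r5, $r0, $r7  regs=(0,6,6,12,7,65521,7,14)
  step pc=1: bne  $r6, $r5, L6  cond=T  regs=(0,6,6,12,7,65521,7,14)
  step pc=2: xor  $r6, $r1, $r4  regs=(0,6,6,12,7,65521,1,14)
  step pc=6: slt  $r3, $r5, $r4  regs=(0,6,6,0,7,65521,1,14)
  step pc=7: nor  $r1, $r0, $r1  regs=(0,65529,6,0,7,65521,1,14)
  step pc=8: addi  $r7, $r7, 13  regs=(0,65529,6,0,7,65521,1,27)
  step pc=9: sub  $r2, $r7, $r2  regs=(0,65529,21,0,7,65521,1,27)

1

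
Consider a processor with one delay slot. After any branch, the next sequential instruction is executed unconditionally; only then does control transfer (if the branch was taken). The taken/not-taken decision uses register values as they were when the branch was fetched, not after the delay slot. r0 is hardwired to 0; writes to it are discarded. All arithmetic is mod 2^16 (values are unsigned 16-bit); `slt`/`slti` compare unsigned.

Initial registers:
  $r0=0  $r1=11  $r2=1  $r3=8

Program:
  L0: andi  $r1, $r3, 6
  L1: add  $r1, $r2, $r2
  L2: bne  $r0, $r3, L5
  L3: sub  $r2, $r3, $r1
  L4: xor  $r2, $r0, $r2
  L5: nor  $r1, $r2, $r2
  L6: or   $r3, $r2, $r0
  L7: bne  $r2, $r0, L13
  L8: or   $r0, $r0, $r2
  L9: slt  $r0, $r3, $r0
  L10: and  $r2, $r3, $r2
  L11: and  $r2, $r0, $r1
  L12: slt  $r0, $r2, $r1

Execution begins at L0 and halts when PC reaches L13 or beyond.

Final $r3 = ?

6

[0] andi  $r1, $r3, 6  →  {$r0:0, $r1:0, $r2:1, $r3:8}
[1] add  $r1, $r2, $r2  →  {$r0:0, $r1:2, $r2:1, $r3:8}
[2] bne  $r0, $r3, L5  →  {$r0:0, $r1:2, $r2:1, $r3:8}  ⟨branch taken⟩
[3] sub  $r2, $r3, $r1  →  {$r0:0, $r1:2, $r2:6, $r3:8}
[5] nor  $r1, $r2, $r2  →  {$r0:0, $r1:65529, $r2:6, $r3:8}
[6] or   $r3, $r2, $r0  →  {$r0:0, $r1:65529, $r2:6, $r3:6}
[7] bne  $r2, $r0, L13  →  {$r0:0, $r1:65529, $r2:6, $r3:6}  ⟨branch taken⟩
[8] or   $r0, $r0, $r2  →  {$r0:0, $r1:65529, $r2:6, $r3:6}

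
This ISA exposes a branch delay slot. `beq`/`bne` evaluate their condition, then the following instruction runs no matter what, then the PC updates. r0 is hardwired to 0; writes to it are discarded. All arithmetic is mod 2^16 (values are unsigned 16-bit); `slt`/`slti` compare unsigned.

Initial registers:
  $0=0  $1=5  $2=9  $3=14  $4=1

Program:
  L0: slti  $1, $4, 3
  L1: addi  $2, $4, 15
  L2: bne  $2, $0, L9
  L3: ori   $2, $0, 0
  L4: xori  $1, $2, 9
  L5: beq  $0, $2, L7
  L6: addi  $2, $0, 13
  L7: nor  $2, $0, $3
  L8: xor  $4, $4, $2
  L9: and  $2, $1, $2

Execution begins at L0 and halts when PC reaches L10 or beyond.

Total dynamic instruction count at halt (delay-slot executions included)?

5

PC=0  slti  $1, $4, 3        | $0=0 $1=1 $2=9 $3=14 $4=1
PC=1  addi  $2, $4, 15       | $0=0 $1=1 $2=16 $3=14 $4=1
PC=2  bne  $2, $0, L9        | $0=0 $1=1 $2=16 $3=14 $4=1  [TAKEN]
PC=3  ori   $2, $0, 0        | $0=0 $1=1 $2=0 $3=14 $4=1
PC=9  and  $2, $1, $2        | $0=0 $1=1 $2=0 $3=14 $4=1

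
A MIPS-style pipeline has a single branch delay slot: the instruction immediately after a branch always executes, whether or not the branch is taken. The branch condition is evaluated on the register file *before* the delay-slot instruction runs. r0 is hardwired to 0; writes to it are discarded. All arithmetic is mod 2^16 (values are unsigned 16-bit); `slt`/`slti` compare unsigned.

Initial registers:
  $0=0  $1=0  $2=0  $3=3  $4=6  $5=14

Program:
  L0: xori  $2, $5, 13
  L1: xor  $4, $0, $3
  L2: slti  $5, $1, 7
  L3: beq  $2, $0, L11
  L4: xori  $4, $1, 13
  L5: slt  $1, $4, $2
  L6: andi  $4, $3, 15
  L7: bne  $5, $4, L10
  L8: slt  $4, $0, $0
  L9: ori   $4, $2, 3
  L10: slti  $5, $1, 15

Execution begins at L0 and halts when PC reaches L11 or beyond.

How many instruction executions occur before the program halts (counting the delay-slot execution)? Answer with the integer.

10

PC=0  xori  $2, $5, 13       | $0=0 $1=0 $2=3 $3=3 $4=6 $5=14
PC=1  xor  $4, $0, $3        | $0=0 $1=0 $2=3 $3=3 $4=3 $5=14
PC=2  slti  $5, $1, 7        | $0=0 $1=0 $2=3 $3=3 $4=3 $5=1
PC=3  beq  $2, $0, L11       | $0=0 $1=0 $2=3 $3=3 $4=3 $5=1  [not taken]
PC=4  xori  $4, $1, 13       | $0=0 $1=0 $2=3 $3=3 $4=13 $5=1
PC=5  slt  $1, $4, $2        | $0=0 $1=0 $2=3 $3=3 $4=13 $5=1
PC=6  andi  $4, $3, 15       | $0=0 $1=0 $2=3 $3=3 $4=3 $5=1
PC=7  bne  $5, $4, L10       | $0=0 $1=0 $2=3 $3=3 $4=3 $5=1  [TAKEN]
PC=8  slt  $4, $0, $0        | $0=0 $1=0 $2=3 $3=3 $4=0 $5=1
PC=10 slti  $5, $1, 15       | $0=0 $1=0 $2=3 $3=3 $4=0 $5=1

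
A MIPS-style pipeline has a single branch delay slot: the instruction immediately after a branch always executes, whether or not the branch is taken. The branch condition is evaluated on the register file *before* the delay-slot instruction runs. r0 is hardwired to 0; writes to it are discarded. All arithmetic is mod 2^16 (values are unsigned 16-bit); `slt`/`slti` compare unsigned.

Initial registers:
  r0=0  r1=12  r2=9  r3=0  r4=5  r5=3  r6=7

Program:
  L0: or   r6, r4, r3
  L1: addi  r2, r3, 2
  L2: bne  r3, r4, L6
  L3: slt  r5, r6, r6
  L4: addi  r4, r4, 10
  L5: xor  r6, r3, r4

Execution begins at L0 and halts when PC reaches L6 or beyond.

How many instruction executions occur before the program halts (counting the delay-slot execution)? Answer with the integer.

[0] or   r6, r4, r3  →  {r0:0, r1:12, r2:9, r3:0, r4:5, r5:3, r6:5}
[1] addi  r2, r3, 2  →  {r0:0, r1:12, r2:2, r3:0, r4:5, r5:3, r6:5}
[2] bne  r3, r4, L6  →  {r0:0, r1:12, r2:2, r3:0, r4:5, r5:3, r6:5}  ⟨branch taken⟩
[3] slt  r5, r6, r6  →  {r0:0, r1:12, r2:2, r3:0, r4:5, r5:0, r6:5}

4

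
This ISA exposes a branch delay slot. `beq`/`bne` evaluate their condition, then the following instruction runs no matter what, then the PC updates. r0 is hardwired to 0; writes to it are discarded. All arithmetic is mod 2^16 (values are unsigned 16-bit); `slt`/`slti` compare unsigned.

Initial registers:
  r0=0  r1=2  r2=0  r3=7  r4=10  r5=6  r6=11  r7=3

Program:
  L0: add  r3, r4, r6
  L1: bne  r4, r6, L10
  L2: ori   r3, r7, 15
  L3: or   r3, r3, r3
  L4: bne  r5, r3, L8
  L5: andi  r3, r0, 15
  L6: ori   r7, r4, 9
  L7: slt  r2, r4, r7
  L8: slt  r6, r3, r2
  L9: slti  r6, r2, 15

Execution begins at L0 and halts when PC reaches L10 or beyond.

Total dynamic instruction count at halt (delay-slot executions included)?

  step pc=0: add  r3, r4, r6  regs=(0,2,0,21,10,6,11,3)
  step pc=1: bne  r4, r6, L10  cond=T  regs=(0,2,0,21,10,6,11,3)
  step pc=2: ori   r3, r7, 15  regs=(0,2,0,15,10,6,11,3)

3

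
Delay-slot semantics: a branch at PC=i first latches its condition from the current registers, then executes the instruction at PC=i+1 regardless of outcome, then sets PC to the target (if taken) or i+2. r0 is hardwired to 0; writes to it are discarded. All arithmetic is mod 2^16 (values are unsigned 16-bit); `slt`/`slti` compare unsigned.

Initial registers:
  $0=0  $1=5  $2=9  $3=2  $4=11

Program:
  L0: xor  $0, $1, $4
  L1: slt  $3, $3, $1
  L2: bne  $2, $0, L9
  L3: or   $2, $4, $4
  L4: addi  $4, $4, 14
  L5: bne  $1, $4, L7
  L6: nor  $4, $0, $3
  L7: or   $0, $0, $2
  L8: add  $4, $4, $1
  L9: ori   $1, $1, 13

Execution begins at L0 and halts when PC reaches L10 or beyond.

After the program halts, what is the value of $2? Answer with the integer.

11

PC=0  xor  $0, $1, $4        | $0=0 $1=5 $2=9 $3=2 $4=11
PC=1  slt  $3, $3, $1        | $0=0 $1=5 $2=9 $3=1 $4=11
PC=2  bne  $2, $0, L9        | $0=0 $1=5 $2=9 $3=1 $4=11  [TAKEN]
PC=3  or   $2, $4, $4        | $0=0 $1=5 $2=11 $3=1 $4=11
PC=9  ori   $1, $1, 13       | $0=0 $1=13 $2=11 $3=1 $4=11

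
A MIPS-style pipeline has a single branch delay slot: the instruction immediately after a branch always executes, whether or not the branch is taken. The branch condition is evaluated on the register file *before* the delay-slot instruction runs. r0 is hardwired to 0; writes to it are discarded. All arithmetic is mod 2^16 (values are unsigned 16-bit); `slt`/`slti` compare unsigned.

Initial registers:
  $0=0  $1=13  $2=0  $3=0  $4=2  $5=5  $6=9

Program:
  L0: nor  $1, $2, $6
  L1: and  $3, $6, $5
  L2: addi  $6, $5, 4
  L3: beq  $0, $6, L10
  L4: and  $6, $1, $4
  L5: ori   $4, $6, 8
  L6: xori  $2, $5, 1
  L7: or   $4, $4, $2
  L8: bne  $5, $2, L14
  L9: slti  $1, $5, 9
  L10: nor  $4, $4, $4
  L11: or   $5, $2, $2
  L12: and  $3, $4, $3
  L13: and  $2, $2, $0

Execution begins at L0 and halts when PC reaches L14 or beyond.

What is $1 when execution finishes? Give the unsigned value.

PC=0  nor  $1, $2, $6        | $0=0 $1=65526 $2=0 $3=0 $4=2 $5=5 $6=9
PC=1  and  $3, $6, $5        | $0=0 $1=65526 $2=0 $3=1 $4=2 $5=5 $6=9
PC=2  addi  $6, $5, 4        | $0=0 $1=65526 $2=0 $3=1 $4=2 $5=5 $6=9
PC=3  beq  $0, $6, L10       | $0=0 $1=65526 $2=0 $3=1 $4=2 $5=5 $6=9  [not taken]
PC=4  and  $6, $1, $4        | $0=0 $1=65526 $2=0 $3=1 $4=2 $5=5 $6=2
PC=5  ori   $4, $6, 8        | $0=0 $1=65526 $2=0 $3=1 $4=10 $5=5 $6=2
PC=6  xori  $2, $5, 1        | $0=0 $1=65526 $2=4 $3=1 $4=10 $5=5 $6=2
PC=7  or   $4, $4, $2        | $0=0 $1=65526 $2=4 $3=1 $4=14 $5=5 $6=2
PC=8  bne  $5, $2, L14       | $0=0 $1=65526 $2=4 $3=1 $4=14 $5=5 $6=2  [TAKEN]
PC=9  slti  $1, $5, 9        | $0=0 $1=1 $2=4 $3=1 $4=14 $5=5 $6=2

1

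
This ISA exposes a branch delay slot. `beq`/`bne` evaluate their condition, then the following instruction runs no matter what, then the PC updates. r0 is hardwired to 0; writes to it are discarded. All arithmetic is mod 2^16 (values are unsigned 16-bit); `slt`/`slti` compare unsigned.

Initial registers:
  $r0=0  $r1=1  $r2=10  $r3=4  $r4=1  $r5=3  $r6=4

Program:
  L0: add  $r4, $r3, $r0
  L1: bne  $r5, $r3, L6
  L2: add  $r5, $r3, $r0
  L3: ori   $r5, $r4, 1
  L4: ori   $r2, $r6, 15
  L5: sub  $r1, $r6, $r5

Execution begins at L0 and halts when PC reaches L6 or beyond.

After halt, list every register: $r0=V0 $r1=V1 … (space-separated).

PC=0  add  $r4, $r3, $r0     | $r0=0 $r1=1 $r2=10 $r3=4 $r4=4 $r5=3 $r6=4
PC=1  bne  $r5, $r3, L6      | $r0=0 $r1=1 $r2=10 $r3=4 $r4=4 $r5=3 $r6=4  [TAKEN]
PC=2  add  $r5, $r3, $r0     | $r0=0 $r1=1 $r2=10 $r3=4 $r4=4 $r5=4 $r6=4

$r0=0 $r1=1 $r2=10 $r3=4 $r4=4 $r5=4 $r6=4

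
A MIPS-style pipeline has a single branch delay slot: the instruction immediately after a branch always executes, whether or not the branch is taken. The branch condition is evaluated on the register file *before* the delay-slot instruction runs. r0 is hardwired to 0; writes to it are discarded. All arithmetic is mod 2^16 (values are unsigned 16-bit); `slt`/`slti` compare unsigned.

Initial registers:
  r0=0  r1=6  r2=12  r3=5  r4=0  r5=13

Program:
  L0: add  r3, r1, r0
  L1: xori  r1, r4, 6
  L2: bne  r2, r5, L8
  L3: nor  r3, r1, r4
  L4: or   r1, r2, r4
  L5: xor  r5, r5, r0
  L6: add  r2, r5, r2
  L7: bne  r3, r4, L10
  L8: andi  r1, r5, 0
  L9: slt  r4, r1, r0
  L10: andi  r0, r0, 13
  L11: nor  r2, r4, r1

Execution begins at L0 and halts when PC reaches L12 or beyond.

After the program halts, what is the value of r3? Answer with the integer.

65529

PC=0  add  r3, r1, r0        | r0=0 r1=6 r2=12 r3=6 r4=0 r5=13
PC=1  xori  r1, r4, 6        | r0=0 r1=6 r2=12 r3=6 r4=0 r5=13
PC=2  bne  r2, r5, L8        | r0=0 r1=6 r2=12 r3=6 r4=0 r5=13  [TAKEN]
PC=3  nor  r3, r1, r4        | r0=0 r1=6 r2=12 r3=65529 r4=0 r5=13
PC=8  andi  r1, r5, 0        | r0=0 r1=0 r2=12 r3=65529 r4=0 r5=13
PC=9  slt  r4, r1, r0        | r0=0 r1=0 r2=12 r3=65529 r4=0 r5=13
PC=10 andi  r0, r0, 13       | r0=0 r1=0 r2=12 r3=65529 r4=0 r5=13
PC=11 nor  r2, r4, r1        | r0=0 r1=0 r2=65535 r3=65529 r4=0 r5=13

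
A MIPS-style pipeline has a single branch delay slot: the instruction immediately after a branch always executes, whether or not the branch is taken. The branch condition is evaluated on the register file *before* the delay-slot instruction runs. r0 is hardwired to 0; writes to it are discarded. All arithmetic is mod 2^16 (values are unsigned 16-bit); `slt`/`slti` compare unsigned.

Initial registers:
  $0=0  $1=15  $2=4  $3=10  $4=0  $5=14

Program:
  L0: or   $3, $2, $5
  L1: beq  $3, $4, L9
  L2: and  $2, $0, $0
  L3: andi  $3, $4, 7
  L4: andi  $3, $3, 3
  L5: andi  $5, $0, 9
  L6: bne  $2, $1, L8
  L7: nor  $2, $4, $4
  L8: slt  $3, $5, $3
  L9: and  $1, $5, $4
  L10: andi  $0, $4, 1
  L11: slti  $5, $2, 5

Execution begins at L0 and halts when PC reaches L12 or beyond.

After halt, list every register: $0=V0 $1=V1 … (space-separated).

$0=0 $1=0 $2=65535 $3=0 $4=0 $5=0

  step pc=0: or   $3, $2, $5  regs=(0,15,4,14,0,14)
  step pc=1: beq  $3, $4, L9  cond=F  regs=(0,15,4,14,0,14)
  step pc=2: and  $2, $0, $0  regs=(0,15,0,14,0,14)
  step pc=3: andi  $3, $4, 7  regs=(0,15,0,0,0,14)
  step pc=4: andi  $3, $3, 3  regs=(0,15,0,0,0,14)
  step pc=5: andi  $5, $0, 9  regs=(0,15,0,0,0,0)
  step pc=6: bne  $2, $1, L8  cond=T  regs=(0,15,0,0,0,0)
  step pc=7: nor  $2, $4, $4  regs=(0,15,65535,0,0,0)
  step pc=8: slt  $3, $5, $3  regs=(0,15,65535,0,0,0)
  step pc=9: and  $1, $5, $4  regs=(0,0,65535,0,0,0)
  step pc=10: andi  $0, $4, 1  regs=(0,0,65535,0,0,0)
  step pc=11: slti  $5, $2, 5  regs=(0,0,65535,0,0,0)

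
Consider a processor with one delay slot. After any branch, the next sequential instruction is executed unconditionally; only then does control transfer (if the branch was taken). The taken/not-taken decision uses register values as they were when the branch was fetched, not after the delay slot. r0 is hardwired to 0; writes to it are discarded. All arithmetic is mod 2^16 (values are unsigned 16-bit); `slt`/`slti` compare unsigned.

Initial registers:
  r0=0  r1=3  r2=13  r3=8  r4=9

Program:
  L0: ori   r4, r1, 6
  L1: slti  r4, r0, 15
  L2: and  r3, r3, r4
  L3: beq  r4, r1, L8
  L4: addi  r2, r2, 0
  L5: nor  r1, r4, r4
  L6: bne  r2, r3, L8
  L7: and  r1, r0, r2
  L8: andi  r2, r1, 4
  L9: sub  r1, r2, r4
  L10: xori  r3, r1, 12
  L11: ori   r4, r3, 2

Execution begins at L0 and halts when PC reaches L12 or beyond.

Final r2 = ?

[0] ori   r4, r1, 6  →  {r0:0, r1:3, r2:13, r3:8, r4:7}
[1] slti  r4, r0, 15  →  {r0:0, r1:3, r2:13, r3:8, r4:1}
[2] and  r3, r3, r4  →  {r0:0, r1:3, r2:13, r3:0, r4:1}
[3] beq  r4, r1, L8  →  {r0:0, r1:3, r2:13, r3:0, r4:1}  ⟨branch fallthrough⟩
[4] addi  r2, r2, 0  →  {r0:0, r1:3, r2:13, r3:0, r4:1}
[5] nor  r1, r4, r4  →  {r0:0, r1:65534, r2:13, r3:0, r4:1}
[6] bne  r2, r3, L8  →  {r0:0, r1:65534, r2:13, r3:0, r4:1}  ⟨branch taken⟩
[7] and  r1, r0, r2  →  {r0:0, r1:0, r2:13, r3:0, r4:1}
[8] andi  r2, r1, 4  →  {r0:0, r1:0, r2:0, r3:0, r4:1}
[9] sub  r1, r2, r4  →  {r0:0, r1:65535, r2:0, r3:0, r4:1}
[10] xori  r3, r1, 12  →  {r0:0, r1:65535, r2:0, r3:65523, r4:1}
[11] ori   r4, r3, 2  →  {r0:0, r1:65535, r2:0, r3:65523, r4:65523}

0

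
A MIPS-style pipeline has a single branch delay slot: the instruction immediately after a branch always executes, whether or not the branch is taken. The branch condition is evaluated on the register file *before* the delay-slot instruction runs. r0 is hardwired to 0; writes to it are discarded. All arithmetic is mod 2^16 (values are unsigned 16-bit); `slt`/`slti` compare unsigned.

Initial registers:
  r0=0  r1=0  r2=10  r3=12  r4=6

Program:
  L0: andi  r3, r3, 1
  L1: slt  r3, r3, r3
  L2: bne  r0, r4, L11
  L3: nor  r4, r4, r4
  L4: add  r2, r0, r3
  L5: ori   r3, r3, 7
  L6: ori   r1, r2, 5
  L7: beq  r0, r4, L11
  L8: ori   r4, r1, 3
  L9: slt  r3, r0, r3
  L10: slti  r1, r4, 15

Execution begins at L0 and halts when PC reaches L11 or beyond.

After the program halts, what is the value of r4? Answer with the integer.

65529

[0] andi  r3, r3, 1  →  {r0:0, r1:0, r2:10, r3:0, r4:6}
[1] slt  r3, r3, r3  →  {r0:0, r1:0, r2:10, r3:0, r4:6}
[2] bne  r0, r4, L11  →  {r0:0, r1:0, r2:10, r3:0, r4:6}  ⟨branch taken⟩
[3] nor  r4, r4, r4  →  {r0:0, r1:0, r2:10, r3:0, r4:65529}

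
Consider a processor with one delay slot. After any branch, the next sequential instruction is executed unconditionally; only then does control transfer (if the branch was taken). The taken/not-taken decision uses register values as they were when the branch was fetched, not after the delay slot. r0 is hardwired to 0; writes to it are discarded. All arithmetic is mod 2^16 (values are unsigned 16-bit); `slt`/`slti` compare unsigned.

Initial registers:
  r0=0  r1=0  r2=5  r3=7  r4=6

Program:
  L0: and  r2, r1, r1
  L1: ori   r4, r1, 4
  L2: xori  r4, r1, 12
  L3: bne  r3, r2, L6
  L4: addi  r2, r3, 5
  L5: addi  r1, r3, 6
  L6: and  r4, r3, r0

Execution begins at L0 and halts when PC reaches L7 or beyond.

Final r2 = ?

#0 and  r2, r1, r1 ; 0/0/0/7/6
#1 ori   r4, r1, 4 ; 0/0/0/7/4
#2 xori  r4, r1, 12 ; 0/0/0/7/12
#3 bne  r3, r2, L6 ; 0/0/0/7/12 ; →target
#4 addi  r2, r3, 5 ; 0/0/12/7/12
#6 and  r4, r3, r0 ; 0/0/12/7/0

12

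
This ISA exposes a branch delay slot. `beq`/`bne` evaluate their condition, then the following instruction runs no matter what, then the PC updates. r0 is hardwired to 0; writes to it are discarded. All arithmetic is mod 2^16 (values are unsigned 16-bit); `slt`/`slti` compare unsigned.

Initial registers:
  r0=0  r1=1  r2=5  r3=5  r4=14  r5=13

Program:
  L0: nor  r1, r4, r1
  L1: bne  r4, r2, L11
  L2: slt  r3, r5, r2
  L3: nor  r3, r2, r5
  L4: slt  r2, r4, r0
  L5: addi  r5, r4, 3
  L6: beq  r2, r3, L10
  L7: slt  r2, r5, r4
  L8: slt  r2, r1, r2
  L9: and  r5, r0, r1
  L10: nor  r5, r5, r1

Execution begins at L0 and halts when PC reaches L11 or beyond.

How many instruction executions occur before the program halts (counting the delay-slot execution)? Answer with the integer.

PC=0  nor  r1, r4, r1        | r0=0 r1=65520 r2=5 r3=5 r4=14 r5=13
PC=1  bne  r4, r2, L11       | r0=0 r1=65520 r2=5 r3=5 r4=14 r5=13  [TAKEN]
PC=2  slt  r3, r5, r2        | r0=0 r1=65520 r2=5 r3=0 r4=14 r5=13

3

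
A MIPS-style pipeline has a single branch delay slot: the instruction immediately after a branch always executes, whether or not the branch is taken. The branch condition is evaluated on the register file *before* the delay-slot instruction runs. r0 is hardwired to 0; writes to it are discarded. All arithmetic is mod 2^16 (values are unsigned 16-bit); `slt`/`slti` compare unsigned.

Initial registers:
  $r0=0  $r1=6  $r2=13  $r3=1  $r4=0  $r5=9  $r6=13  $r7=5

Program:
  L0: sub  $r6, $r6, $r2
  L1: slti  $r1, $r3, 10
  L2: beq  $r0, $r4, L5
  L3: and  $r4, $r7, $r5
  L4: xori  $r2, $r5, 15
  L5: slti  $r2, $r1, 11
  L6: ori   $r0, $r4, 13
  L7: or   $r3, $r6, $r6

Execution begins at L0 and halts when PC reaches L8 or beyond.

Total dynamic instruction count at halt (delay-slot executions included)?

7

#0 sub  $r6, $r6, $r2 ; 0/6/13/1/0/9/0/5
#1 slti  $r1, $r3, 10 ; 0/1/13/1/0/9/0/5
#2 beq  $r0, $r4, L5 ; 0/1/13/1/0/9/0/5 ; →target
#3 and  $r4, $r7, $r5 ; 0/1/13/1/1/9/0/5
#5 slti  $r2, $r1, 11 ; 0/1/1/1/1/9/0/5
#6 ori   $r0, $r4, 13 ; 0/1/1/1/1/9/0/5
#7 or   $r3, $r6, $r6 ; 0/1/1/0/1/9/0/5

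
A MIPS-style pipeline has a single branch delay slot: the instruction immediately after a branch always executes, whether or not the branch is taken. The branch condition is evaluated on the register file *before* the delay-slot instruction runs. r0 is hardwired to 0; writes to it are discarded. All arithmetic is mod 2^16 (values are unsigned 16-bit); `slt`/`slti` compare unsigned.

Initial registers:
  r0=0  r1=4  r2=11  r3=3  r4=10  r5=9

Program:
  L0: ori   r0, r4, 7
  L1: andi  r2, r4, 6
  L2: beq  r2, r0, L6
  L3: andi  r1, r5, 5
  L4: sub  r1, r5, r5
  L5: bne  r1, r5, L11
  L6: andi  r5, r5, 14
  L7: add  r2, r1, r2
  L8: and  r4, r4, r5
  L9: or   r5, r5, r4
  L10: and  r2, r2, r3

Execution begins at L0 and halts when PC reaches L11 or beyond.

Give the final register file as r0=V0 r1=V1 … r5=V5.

r0=0 r1=0 r2=2 r3=3 r4=10 r5=8

PC=0  ori   r0, r4, 7        | r0=0 r1=4 r2=11 r3=3 r4=10 r5=9
PC=1  andi  r2, r4, 6        | r0=0 r1=4 r2=2 r3=3 r4=10 r5=9
PC=2  beq  r2, r0, L6        | r0=0 r1=4 r2=2 r3=3 r4=10 r5=9  [not taken]
PC=3  andi  r1, r5, 5        | r0=0 r1=1 r2=2 r3=3 r4=10 r5=9
PC=4  sub  r1, r5, r5        | r0=0 r1=0 r2=2 r3=3 r4=10 r5=9
PC=5  bne  r1, r5, L11       | r0=0 r1=0 r2=2 r3=3 r4=10 r5=9  [TAKEN]
PC=6  andi  r5, r5, 14       | r0=0 r1=0 r2=2 r3=3 r4=10 r5=8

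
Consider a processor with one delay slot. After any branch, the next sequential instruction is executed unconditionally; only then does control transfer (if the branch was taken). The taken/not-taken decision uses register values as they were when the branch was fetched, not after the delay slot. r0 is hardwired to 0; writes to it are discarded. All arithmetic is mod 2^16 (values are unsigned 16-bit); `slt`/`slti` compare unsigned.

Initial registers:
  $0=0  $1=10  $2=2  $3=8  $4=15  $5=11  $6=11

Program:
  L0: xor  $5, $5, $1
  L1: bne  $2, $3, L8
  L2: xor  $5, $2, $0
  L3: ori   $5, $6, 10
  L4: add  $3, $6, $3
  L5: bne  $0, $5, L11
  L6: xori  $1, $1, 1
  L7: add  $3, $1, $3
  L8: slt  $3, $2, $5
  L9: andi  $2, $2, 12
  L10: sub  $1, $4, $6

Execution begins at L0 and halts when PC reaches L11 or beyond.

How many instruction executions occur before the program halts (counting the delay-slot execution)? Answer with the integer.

PC=0  xor  $5, $5, $1        | $0=0 $1=10 $2=2 $3=8 $4=15 $5=1 $6=11
PC=1  bne  $2, $3, L8        | $0=0 $1=10 $2=2 $3=8 $4=15 $5=1 $6=11  [TAKEN]
PC=2  xor  $5, $2, $0        | $0=0 $1=10 $2=2 $3=8 $4=15 $5=2 $6=11
PC=8  slt  $3, $2, $5        | $0=0 $1=10 $2=2 $3=0 $4=15 $5=2 $6=11
PC=9  andi  $2, $2, 12       | $0=0 $1=10 $2=0 $3=0 $4=15 $5=2 $6=11
PC=10 sub  $1, $4, $6        | $0=0 $1=4 $2=0 $3=0 $4=15 $5=2 $6=11

6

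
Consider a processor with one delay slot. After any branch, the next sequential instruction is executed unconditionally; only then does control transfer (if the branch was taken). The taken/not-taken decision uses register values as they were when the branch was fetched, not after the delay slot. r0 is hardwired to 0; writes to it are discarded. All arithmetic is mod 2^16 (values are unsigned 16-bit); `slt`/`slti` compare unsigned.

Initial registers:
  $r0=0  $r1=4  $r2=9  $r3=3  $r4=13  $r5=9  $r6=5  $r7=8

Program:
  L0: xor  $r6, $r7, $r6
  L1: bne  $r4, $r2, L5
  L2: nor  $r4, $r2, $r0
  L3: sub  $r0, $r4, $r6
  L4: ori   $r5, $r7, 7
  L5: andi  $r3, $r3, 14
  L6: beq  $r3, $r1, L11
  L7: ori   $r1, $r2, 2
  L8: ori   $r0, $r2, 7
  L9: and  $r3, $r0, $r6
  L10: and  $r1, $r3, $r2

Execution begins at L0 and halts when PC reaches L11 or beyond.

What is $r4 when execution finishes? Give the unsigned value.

PC=0  xor  $r6, $r7, $r6     | $r0=0 $r1=4 $r2=9 $r3=3 $r4=13 $r5=9 $r6=13 $r7=8
PC=1  bne  $r4, $r2, L5      | $r0=0 $r1=4 $r2=9 $r3=3 $r4=13 $r5=9 $r6=13 $r7=8  [TAKEN]
PC=2  nor  $r4, $r2, $r0     | $r0=0 $r1=4 $r2=9 $r3=3 $r4=65526 $r5=9 $r6=13 $r7=8
PC=5  andi  $r3, $r3, 14     | $r0=0 $r1=4 $r2=9 $r3=2 $r4=65526 $r5=9 $r6=13 $r7=8
PC=6  beq  $r3, $r1, L11     | $r0=0 $r1=4 $r2=9 $r3=2 $r4=65526 $r5=9 $r6=13 $r7=8  [not taken]
PC=7  ori   $r1, $r2, 2      | $r0=0 $r1=11 $r2=9 $r3=2 $r4=65526 $r5=9 $r6=13 $r7=8
PC=8  ori   $r0, $r2, 7      | $r0=0 $r1=11 $r2=9 $r3=2 $r4=65526 $r5=9 $r6=13 $r7=8
PC=9  and  $r3, $r0, $r6     | $r0=0 $r1=11 $r2=9 $r3=0 $r4=65526 $r5=9 $r6=13 $r7=8
PC=10 and  $r1, $r3, $r2     | $r0=0 $r1=0 $r2=9 $r3=0 $r4=65526 $r5=9 $r6=13 $r7=8

65526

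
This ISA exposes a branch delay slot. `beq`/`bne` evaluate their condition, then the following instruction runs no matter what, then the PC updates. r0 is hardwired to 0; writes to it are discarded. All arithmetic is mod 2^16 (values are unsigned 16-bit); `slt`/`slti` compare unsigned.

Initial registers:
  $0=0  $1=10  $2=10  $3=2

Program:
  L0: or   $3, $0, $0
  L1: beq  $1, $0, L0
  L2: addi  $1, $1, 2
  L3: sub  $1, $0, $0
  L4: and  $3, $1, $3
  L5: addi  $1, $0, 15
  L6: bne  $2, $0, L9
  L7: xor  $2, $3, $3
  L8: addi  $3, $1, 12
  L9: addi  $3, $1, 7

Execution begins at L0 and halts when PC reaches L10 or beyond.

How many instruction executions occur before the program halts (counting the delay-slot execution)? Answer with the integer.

PC=0  or   $3, $0, $0        | $0=0 $1=10 $2=10 $3=0
PC=1  beq  $1, $0, L0        | $0=0 $1=10 $2=10 $3=0  [not taken]
PC=2  addi  $1, $1, 2        | $0=0 $1=12 $2=10 $3=0
PC=3  sub  $1, $0, $0        | $0=0 $1=0 $2=10 $3=0
PC=4  and  $3, $1, $3        | $0=0 $1=0 $2=10 $3=0
PC=5  addi  $1, $0, 15       | $0=0 $1=15 $2=10 $3=0
PC=6  bne  $2, $0, L9        | $0=0 $1=15 $2=10 $3=0  [TAKEN]
PC=7  xor  $2, $3, $3        | $0=0 $1=15 $2=0 $3=0
PC=9  addi  $3, $1, 7        | $0=0 $1=15 $2=0 $3=22

9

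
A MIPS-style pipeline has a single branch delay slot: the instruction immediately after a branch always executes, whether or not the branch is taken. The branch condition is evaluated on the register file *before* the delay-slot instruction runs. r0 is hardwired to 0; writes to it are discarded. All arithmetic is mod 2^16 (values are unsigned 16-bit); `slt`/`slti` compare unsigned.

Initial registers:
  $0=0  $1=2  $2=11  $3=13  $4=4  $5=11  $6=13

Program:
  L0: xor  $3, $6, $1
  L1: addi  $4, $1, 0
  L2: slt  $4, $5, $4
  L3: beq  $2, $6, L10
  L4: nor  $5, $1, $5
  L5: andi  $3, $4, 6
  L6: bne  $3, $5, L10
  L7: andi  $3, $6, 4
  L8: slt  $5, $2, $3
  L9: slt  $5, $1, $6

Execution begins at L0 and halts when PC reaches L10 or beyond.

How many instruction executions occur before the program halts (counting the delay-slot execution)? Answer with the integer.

[0] xor  $3, $6, $1  →  {$0:0, $1:2, $2:11, $3:15, $4:4, $5:11, $6:13}
[1] addi  $4, $1, 0  →  {$0:0, $1:2, $2:11, $3:15, $4:2, $5:11, $6:13}
[2] slt  $4, $5, $4  →  {$0:0, $1:2, $2:11, $3:15, $4:0, $5:11, $6:13}
[3] beq  $2, $6, L10  →  {$0:0, $1:2, $2:11, $3:15, $4:0, $5:11, $6:13}  ⟨branch fallthrough⟩
[4] nor  $5, $1, $5  →  {$0:0, $1:2, $2:11, $3:15, $4:0, $5:65524, $6:13}
[5] andi  $3, $4, 6  →  {$0:0, $1:2, $2:11, $3:0, $4:0, $5:65524, $6:13}
[6] bne  $3, $5, L10  →  {$0:0, $1:2, $2:11, $3:0, $4:0, $5:65524, $6:13}  ⟨branch taken⟩
[7] andi  $3, $6, 4  →  {$0:0, $1:2, $2:11, $3:4, $4:0, $5:65524, $6:13}

8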